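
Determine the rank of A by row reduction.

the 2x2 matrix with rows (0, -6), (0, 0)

Row reduction:
Row echelon form:
[ 0  -6 ]
[ 0   0 ]
Nonzero rows / pivot columns: 1

rank(A) = 1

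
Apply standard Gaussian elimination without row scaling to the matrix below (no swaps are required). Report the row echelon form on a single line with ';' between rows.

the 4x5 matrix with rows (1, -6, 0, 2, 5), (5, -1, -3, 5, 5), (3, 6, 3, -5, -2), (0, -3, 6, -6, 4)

REF = [1 -6 0 2 5; 0 29 -3 -5 -20; 0 0 159/29 -199/29 -13/29; 0 0 0 32/53 127/53]

Forward elimination:
R2 <- R2 - (5)*R1:  [   0   29   -3   -5  -20 ]
R3 <- R3 - (3)*R1:  [   0   24    3  -11  -17 ]
R3 <- R3 - (24/29)*R2:  [       0        0   159/29  -199/29   -13/29 ]
R4 <- R4 - (-3/29)*R2:  [       0        0   165/29  -189/29    56/29 ]
R4 <- R4 - (55/53)*R3:  [      0       0       0   32/53  127/53 ]
Row echelon form:
[ 1  -6       0        2       5 ]
[ 0  29      -3       -5     -20 ]
[ 0   0  159/29  -199/29  -13/29 ]
[ 0   0       0    32/53  127/53 ]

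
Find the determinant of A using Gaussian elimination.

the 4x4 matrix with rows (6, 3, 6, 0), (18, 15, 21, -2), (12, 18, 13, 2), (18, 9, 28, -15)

Forward elimination:
R2 <- R2 - (3)*R1:  [  0   6   3  -2 ]
R3 <- R3 - (2)*R1:  [  0  12   1   2 ]
R4 <- R4 - (3)*R1:  [   0    0   10  -15 ]
R3 <- R3 - (2)*R2:  [  0   0  -5   6 ]
R4 <- R4 - (-2)*R3:  [  0   0   0  -3 ]
Upper-triangular form:
[ 6  3   6   0 ]
[ 0  6   3  -2 ]
[ 0  0  -5   6 ]
[ 0  0   0  -3 ]
det(A) = (-1)^0 * (6) * (6) * (-5) * (-3) = 540  (0 row swaps -> sign +1)

det(A) = 540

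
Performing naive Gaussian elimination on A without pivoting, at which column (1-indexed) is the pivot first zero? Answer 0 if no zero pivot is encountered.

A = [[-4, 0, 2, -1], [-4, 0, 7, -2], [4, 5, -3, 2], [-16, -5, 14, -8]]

Naive forward elimination:
R2 <- R2 - (1)*R1:  [  0   0   5  -1 ]
R3 <- R3 - (-1)*R1:  [  0   5  -1   1 ]
R4 <- R4 - (4)*R1:  [  0  -5   6  -4 ]
Matrix at this point:
[ -4   0   2  -1 ]
[  0   0   5  -1 ]
[  0   5  -1   1 ]
[  0  -5   6  -4 ]
Pivot entry (2,2) is zero but row 3 has 5 in column 2 -> naive elimination stops; a row interchange (e.g. R2 <-> R3) would be required here.

first zero-pivot column = 2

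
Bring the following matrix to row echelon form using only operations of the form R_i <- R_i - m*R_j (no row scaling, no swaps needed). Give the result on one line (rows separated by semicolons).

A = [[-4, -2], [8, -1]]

REF = [-4 -2; 0 -5]

Forward elimination:
R2 <- R2 - (-2)*R1:  [  0  -5 ]
Row echelon form:
[ -4  -2 ]
[  0  -5 ]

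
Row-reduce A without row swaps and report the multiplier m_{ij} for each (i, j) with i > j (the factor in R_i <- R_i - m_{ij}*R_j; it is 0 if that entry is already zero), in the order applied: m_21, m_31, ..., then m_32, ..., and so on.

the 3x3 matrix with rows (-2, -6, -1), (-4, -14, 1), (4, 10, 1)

Forward elimination:
R2 <- R2 - (2)*R1:  [  0  -2   3 ]
R3 <- R3 - (-2)*R1:  [  0  -2  -1 ]
R3 <- R3 - (1)*R2:  [  0   0  -4 ]
Multipliers (in order of application): m_{21} = 2, m_{31} = -2, m_{32} = 1

multipliers: 2, -2, 1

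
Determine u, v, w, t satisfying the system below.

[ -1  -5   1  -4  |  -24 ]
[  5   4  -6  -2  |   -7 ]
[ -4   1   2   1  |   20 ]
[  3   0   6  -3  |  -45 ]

(-5, 2, -3, 4)

Forward elimination on [A|b]:
R2 <- R2 - (-5)*R1:  [    0   -21    -1   -22  -127 ]
R3 <- R3 - (4)*R1:  [   0   21   -2   17  116 ]
R4 <- R4 - (-3)*R1:  [    0   -15     9   -15  -117 ]
R3 <- R3 - (-1)*R2:  [   0    0   -3   -5  -11 ]
R4 <- R4 - (5/7)*R2:  [      0       0    68/7     5/7  -184/7 ]
R4 <- R4 - (-68/21)*R3:  [        0         0         0   -325/21  -1300/21 ]
Row echelon form:
[ -1   -5   1       -4  |       -24 ]
[  0  -21  -1      -22  |      -127 ]
[  0    0  -3       -5  |       -11 ]
[  0    0   0  -325/21  |  -1300/21 ]
Back-substitution:
t = (-1300/21) / (-325/21) = 4
w = (-11 - (-5)*(4)) / -3 = -3
v = (-127 - (-1)*(-3) - (-22)*(4)) / -21 = 2
u = (-24 - (-5)*(2) - (1)*(-3) - (-4)*(4)) / -1 = -5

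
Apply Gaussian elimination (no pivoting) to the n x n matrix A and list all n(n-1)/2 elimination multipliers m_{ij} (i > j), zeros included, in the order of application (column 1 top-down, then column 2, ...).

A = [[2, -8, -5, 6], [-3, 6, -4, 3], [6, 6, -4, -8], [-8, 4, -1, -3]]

multipliers: -3/2, 3, -4, -5, 14/3, -196/279

Forward elimination:
R2 <- R2 - (-3/2)*R1:  [     0     -6  -23/2     12 ]
R3 <- R3 - (3)*R1:  [   0   30   11  -26 ]
R4 <- R4 - (-4)*R1:  [   0  -28  -21   21 ]
R3 <- R3 - (-5)*R2:  [     0      0  -93/2     34 ]
R4 <- R4 - (14/3)*R2:  [    0     0  98/3   -35 ]
R4 <- R4 - (-196/279)*R3:  [         0          0          0  -3101/279 ]
Multipliers (in order of application): m_{21} = -3/2, m_{31} = 3, m_{41} = -4, m_{32} = -5, m_{42} = 14/3, m_{43} = -196/279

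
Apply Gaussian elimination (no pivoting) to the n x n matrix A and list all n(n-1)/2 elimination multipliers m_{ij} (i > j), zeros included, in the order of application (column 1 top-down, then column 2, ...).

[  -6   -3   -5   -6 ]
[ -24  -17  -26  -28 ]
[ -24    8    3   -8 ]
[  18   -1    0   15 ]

Forward elimination:
R2 <- R2 - (4)*R1:  [  0  -5  -6  -4 ]
R3 <- R3 - (4)*R1:  [  0  20  23  16 ]
R4 <- R4 - (-3)*R1:  [   0  -10  -15   -3 ]
R3 <- R3 - (-4)*R2:  [  0   0  -1   0 ]
R4 <- R4 - (2)*R2:  [  0   0  -3   5 ]
R4 <- R4 - (3)*R3:  [ 0  0  0  5 ]
Multipliers (in order of application): m_{21} = 4, m_{31} = 4, m_{41} = -3, m_{32} = -4, m_{42} = 2, m_{43} = 3

multipliers: 4, 4, -3, -4, 2, 3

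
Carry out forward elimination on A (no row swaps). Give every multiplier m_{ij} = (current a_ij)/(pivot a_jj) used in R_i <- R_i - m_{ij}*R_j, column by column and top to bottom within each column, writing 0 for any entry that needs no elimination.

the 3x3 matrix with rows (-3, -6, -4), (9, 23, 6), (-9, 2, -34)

multipliers: -3, 3, 4

Forward elimination:
R2 <- R2 - (-3)*R1:  [  0   5  -6 ]
R3 <- R3 - (3)*R1:  [   0   20  -22 ]
R3 <- R3 - (4)*R2:  [ 0  0  2 ]
Multipliers (in order of application): m_{21} = -3, m_{31} = 3, m_{32} = 4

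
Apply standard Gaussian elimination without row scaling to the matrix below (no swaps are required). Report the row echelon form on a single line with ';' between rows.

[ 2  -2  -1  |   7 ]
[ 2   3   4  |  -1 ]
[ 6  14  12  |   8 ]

REF = [2 -2 -1 7; 0 5 5 -8; 0 0 -5 19]

Forward elimination:
R2 <- R2 - (1)*R1:  [  0   5   5  -8 ]
R3 <- R3 - (3)*R1:  [   0   20   15  -13 ]
R3 <- R3 - (4)*R2:  [  0   0  -5  19 ]
Row echelon form:
[ 2  -2  -1  |   7 ]
[ 0   5   5  |  -8 ]
[ 0   0  -5  |  19 ]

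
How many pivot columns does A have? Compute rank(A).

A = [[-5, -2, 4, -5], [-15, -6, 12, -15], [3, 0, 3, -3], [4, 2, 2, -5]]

Row reduction:
R2 <- R2 - (3)*R1:  [ 0  0  0  0 ]
R3 <- R3 - (-3/5)*R1:  [    0  -6/5  27/5    -6 ]
R4 <- R4 - (-4/5)*R1:  [    0   2/5  26/5    -9 ]
R2 <-> R3   (pivot in column 2 was zero)
[ -5    -2     4  -5 ]
[  0  -6/5  27/5  -6 ]
[  0     0     0   0 ]
[  0   2/5  26/5  -9 ]
R4 <- R4 - (-1/3)*R2:  [   0    0    7  -11 ]
R3 <-> R4   (pivot in column 3 was zero)
[ -5    -2     4   -5 ]
[  0  -6/5  27/5   -6 ]
[  0     0     7  -11 ]
[  0     0     0    0 ]
Row echelon form:
[ -5    -2     4   -5 ]
[  0  -6/5  27/5   -6 ]
[  0     0     7  -11 ]
[  0     0     0    0 ]
Nonzero rows / pivot columns: 3

rank(A) = 3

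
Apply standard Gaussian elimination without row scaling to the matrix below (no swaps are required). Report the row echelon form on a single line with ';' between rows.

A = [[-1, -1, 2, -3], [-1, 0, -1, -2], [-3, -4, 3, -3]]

Forward elimination:
R2 <- R2 - (1)*R1:  [  0   1  -3   1 ]
R3 <- R3 - (3)*R1:  [  0  -1  -3   6 ]
R3 <- R3 - (-1)*R2:  [  0   0  -6   7 ]
Row echelon form:
[ -1  -1   2  -3 ]
[  0   1  -3   1 ]
[  0   0  -6   7 ]

REF = [-1 -1 2 -3; 0 1 -3 1; 0 0 -6 7]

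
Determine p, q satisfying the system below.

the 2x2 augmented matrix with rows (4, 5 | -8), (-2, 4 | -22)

(3, -4)

Forward elimination on [A|b]:
R2 <- R2 - (-1/2)*R1:  [    0  13/2   -26 ]
Row echelon form:
[ 4     5  |   -8 ]
[ 0  13/2  |  -26 ]
Back-substitution:
q = (-26) / (13/2) = -4
p = (-8 - (5)*(-4)) / 4 = 3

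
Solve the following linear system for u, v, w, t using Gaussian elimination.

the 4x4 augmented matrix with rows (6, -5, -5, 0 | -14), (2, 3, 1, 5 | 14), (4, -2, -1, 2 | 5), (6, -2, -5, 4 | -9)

(1, -1, 5, 2)

Forward elimination on [A|b]:
R2 <- R2 - (1/3)*R1:  [    0  14/3   8/3     5  56/3 ]
R3 <- R3 - (2/3)*R1:  [    0   4/3   7/3     2  43/3 ]
R4 <- R4 - (1)*R1:  [ 0  3  0  4  5 ]
R3 <- R3 - (2/7)*R2:  [    0     0  11/7   4/7     9 ]
R4 <- R4 - (9/14)*R2:  [     0      0  -12/7  11/14     -7 ]
R4 <- R4 - (-12/11)*R3:  [     0      0      0  31/22  31/11 ]
Row echelon form:
[ 6    -5    -5      0  |    -14 ]
[ 0  14/3   8/3      5  |   56/3 ]
[ 0     0  11/7    4/7  |      9 ]
[ 0     0     0  31/22  |  31/11 ]
Back-substitution:
t = (31/11) / (31/22) = 2
w = (9 - (4/7)*(2)) / (11/7) = 5
v = (56/3 - (8/3)*(5) - (5)*(2)) / (14/3) = -1
u = (-14 - (-5)*(-1) - (-5)*(5)) / 6 = 1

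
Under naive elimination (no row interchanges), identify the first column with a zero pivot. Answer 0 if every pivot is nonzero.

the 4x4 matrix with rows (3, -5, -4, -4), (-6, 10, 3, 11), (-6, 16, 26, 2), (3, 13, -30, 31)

first zero-pivot column = 2

Naive forward elimination:
R2 <- R2 - (-2)*R1:  [  0   0  -5   3 ]
R3 <- R3 - (-2)*R1:  [  0   6  18  -6 ]
R4 <- R4 - (1)*R1:  [   0   18  -26   35 ]
Matrix at this point:
[ 3  -5   -4  -4 ]
[ 0   0   -5   3 ]
[ 0   6   18  -6 ]
[ 0  18  -26  35 ]
Pivot entry (2,2) is zero but row 3 has 6 in column 2 -> naive elimination stops; a row interchange (e.g. R2 <-> R3) would be required here.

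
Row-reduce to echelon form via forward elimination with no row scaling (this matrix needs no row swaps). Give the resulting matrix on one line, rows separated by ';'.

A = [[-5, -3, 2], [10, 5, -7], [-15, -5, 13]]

Forward elimination:
R2 <- R2 - (-2)*R1:  [  0  -1  -3 ]
R3 <- R3 - (3)*R1:  [ 0  4  7 ]
R3 <- R3 - (-4)*R2:  [  0   0  -5 ]
Row echelon form:
[ -5  -3   2 ]
[  0  -1  -3 ]
[  0   0  -5 ]

REF = [-5 -3 2; 0 -1 -3; 0 0 -5]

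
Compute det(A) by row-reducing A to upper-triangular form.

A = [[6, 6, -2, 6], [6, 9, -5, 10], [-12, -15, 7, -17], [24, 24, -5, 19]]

det(A) = 54

Forward elimination:
R2 <- R2 - (1)*R1:  [  0   3  -3   4 ]
R3 <- R3 - (-2)*R1:  [  0  -3   3  -5 ]
R4 <- R4 - (4)*R1:  [  0   0   3  -5 ]
R3 <- R3 - (-1)*R2:  [  0   0   0  -1 ]
R3 <-> R4   (pivot in column 3 was zero)
[ 6  6  -2   6 ]
[ 0  3  -3   4 ]
[ 0  0   3  -5 ]
[ 0  0   0  -1 ]
Upper-triangular form:
[ 6  6  -2   6 ]
[ 0  3  -3   4 ]
[ 0  0   3  -5 ]
[ 0  0   0  -1 ]
det(A) = (-1)^1 * (6) * (3) * (3) * (-1) = 54  (1 row swap -> sign -1)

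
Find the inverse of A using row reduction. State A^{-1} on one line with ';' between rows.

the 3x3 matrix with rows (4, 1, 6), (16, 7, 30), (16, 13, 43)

inverse = [-89/12 35/12 -1; -52/3 19/3 -2; 8 -3 1]

Gauss-Jordan on [A | I]:
R1 <- (1/4)*R1:  [   1  1/4  3/2  |  1/4    0    0 ]
R2 <- R2 - (16)*R1:  [  0   3   6  |  -4   1   0 ]
R3 <- R3 - (16)*R1:  [  0   9  19  |  -4   0   1 ]
R2 <- (1/3)*R2:  [    0     1     2  |  -4/3   1/3     0 ]
R1 <- R1 - (1/4)*R2:  [     1      0      1  |   7/12  -1/12      0 ]
R3 <- R3 - (9)*R2:  [  0   0   1  |   8  -3   1 ]
R1 <- R1 - (1)*R3:  [      1       0       0  |  -89/12   35/12      -1 ]
R2 <- R2 - (2)*R3:  [     0      1      0  |  -52/3   19/3     -2 ]
Right block of [I | A^{-1}] is the inverse:
[ -89/12  35/12  -1 ]
[  -52/3   19/3  -2 ]
[      8     -3   1 ]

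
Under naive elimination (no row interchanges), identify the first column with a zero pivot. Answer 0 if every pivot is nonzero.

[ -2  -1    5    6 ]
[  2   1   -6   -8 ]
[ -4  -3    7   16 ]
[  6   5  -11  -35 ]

first zero-pivot column = 2

Naive forward elimination:
R2 <- R2 - (-1)*R1:  [  0   0  -1  -2 ]
R3 <- R3 - (2)*R1:  [  0  -1  -3   4 ]
R4 <- R4 - (-3)*R1:  [   0    2    4  -17 ]
Matrix at this point:
[ -2  -1   5    6 ]
[  0   0  -1   -2 ]
[  0  -1  -3    4 ]
[  0   2   4  -17 ]
Pivot entry (2,2) is zero but row 3 has -1 in column 2 -> naive elimination stops; a row interchange (e.g. R2 <-> R3) would be required here.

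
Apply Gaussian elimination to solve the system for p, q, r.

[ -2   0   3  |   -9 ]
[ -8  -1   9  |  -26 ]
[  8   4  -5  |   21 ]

(-3, 5, -5)

Forward elimination on [A|b]:
R2 <- R2 - (4)*R1:  [  0  -1  -3  10 ]
R3 <- R3 - (-4)*R1:  [   0    4    7  -15 ]
R3 <- R3 - (-4)*R2:  [  0   0  -5  25 ]
Row echelon form:
[ -2   0   3  |  -9 ]
[  0  -1  -3  |  10 ]
[  0   0  -5  |  25 ]
Back-substitution:
r = (25) / -5 = -5
q = (10 - (-3)*(-5)) / -1 = 5
p = (-9 - (3)*(-5)) / -2 = -3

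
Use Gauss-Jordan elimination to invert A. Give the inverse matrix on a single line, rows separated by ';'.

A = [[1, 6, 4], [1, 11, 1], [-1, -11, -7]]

Gauss-Jordan on [A | I]:
R2 <- R2 - (1)*R1:  [  0   5  -3  |  -1   1   0 ]
R3 <- R3 - (-1)*R1:  [  0  -5  -3  |   1   0   1 ]
R2 <- (1/5)*R2:  [    0     1  -3/5  |  -1/5   1/5     0 ]
R1 <- R1 - (6)*R2:  [    1     0  38/5  |  11/5  -6/5     0 ]
R3 <- R3 - (-5)*R2:  [  0   0  -6  |   0   1   1 ]
R3 <- (1/-6)*R3:  [    0     0     1  |     0  -1/6  -1/6 ]
R1 <- R1 - (38/5)*R3:  [     1      0      0  |   11/5   1/15  19/15 ]
R2 <- R2 - (-3/5)*R3:  [     0      1      0  |   -1/5   1/10  -1/10 ]
Right block of [I | A^{-1}] is the inverse:
[ 11/5  1/15  19/15 ]
[ -1/5  1/10  -1/10 ]
[    0  -1/6   -1/6 ]

inverse = [11/5 1/15 19/15; -1/5 1/10 -1/10; 0 -1/6 -1/6]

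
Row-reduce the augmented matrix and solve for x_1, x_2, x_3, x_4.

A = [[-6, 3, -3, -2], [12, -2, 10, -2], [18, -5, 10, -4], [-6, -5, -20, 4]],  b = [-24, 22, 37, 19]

Forward elimination on [A|b]:
R2 <- R2 - (-2)*R1:  [   0    4    4   -6  -26 ]
R3 <- R3 - (-3)*R1:  [   0    4    1  -10  -35 ]
R4 <- R4 - (1)*R1:  [   0   -8  -17    6   43 ]
R3 <- R3 - (1)*R2:  [  0   0  -3  -4  -9 ]
R4 <- R4 - (-2)*R2:  [  0   0  -9  -6  -9 ]
R4 <- R4 - (3)*R3:  [  0   0   0   6  18 ]
Row echelon form:
[ -6  3  -3  -2  |  -24 ]
[  0  4   4  -6  |  -26 ]
[  0  0  -3  -4  |   -9 ]
[  0  0   0   6  |   18 ]
Back-substitution:
x_4 = (18) / 6 = 3
x_3 = (-9 - (-4)*(3)) / -3 = -1
x_2 = (-26 - (4)*(-1) - (-6)*(3)) / 4 = -1
x_1 = (-24 - (3)*(-1) - (-3)*(-1) - (-2)*(3)) / -6 = 3

(3, -1, -1, 3)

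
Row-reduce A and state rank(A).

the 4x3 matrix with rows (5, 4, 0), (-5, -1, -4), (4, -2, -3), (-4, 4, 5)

rank(A) = 3

Row reduction:
R2 <- R2 - (-1)*R1:  [  0   3  -4 ]
R3 <- R3 - (4/5)*R1:  [     0  -26/5     -3 ]
R4 <- R4 - (-4/5)*R1:  [    0  36/5     5 ]
R3 <- R3 - (-26/15)*R2:  [       0        0  -149/15 ]
R4 <- R4 - (12/5)*R2:  [    0     0  73/5 ]
R4 <- R4 - (-219/149)*R3:  [ 0  0  0 ]
Row echelon form:
[ 5  4        0 ]
[ 0  3       -4 ]
[ 0  0  -149/15 ]
[ 0  0        0 ]
Nonzero rows / pivot columns: 3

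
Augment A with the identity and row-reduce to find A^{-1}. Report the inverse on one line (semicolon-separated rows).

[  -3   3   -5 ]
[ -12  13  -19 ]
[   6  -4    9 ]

Gauss-Jordan on [A | I]:
R1 <- (1/-3)*R1:  [    1    -1   5/3  |  -1/3     0     0 ]
R2 <- R2 - (-12)*R1:  [  0   1   1  |  -4   1   0 ]
R3 <- R3 - (6)*R1:  [  0   2  -1  |   2   0   1 ]
R1 <- R1 - (-1)*R2:  [     1      0    8/3  |  -13/3      1      0 ]
R3 <- R3 - (2)*R2:  [  0   0  -3  |  10  -2   1 ]
R3 <- (1/-3)*R3:  [     0      0      1  |  -10/3    2/3   -1/3 ]
R1 <- R1 - (8/3)*R3:  [    1     0     0  |  41/9  -7/9   8/9 ]
R2 <- R2 - (1)*R3:  [    0     1     0  |  -2/3   1/3   1/3 ]
Right block of [I | A^{-1}] is the inverse:
[  41/9  -7/9   8/9 ]
[  -2/3   1/3   1/3 ]
[ -10/3   2/3  -1/3 ]

inverse = [41/9 -7/9 8/9; -2/3 1/3 1/3; -10/3 2/3 -1/3]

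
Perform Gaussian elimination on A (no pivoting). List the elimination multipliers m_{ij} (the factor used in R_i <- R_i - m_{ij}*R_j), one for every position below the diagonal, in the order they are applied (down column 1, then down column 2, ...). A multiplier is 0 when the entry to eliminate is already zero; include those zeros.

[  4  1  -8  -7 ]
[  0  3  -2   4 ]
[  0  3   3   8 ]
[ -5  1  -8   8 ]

multipliers: 0, 0, -5/4, 1, 3/4, -33/10

Forward elimination:
R2: entry in column 1 is already 0 -> m_{21} = 0 (no row operation needed)
R3: entry in column 1 is already 0 -> m_{31} = 0 (no row operation needed)
R4 <- R4 - (-5/4)*R1:  [    0   9/4   -18  -3/4 ]
R3 <- R3 - (1)*R2:  [ 0  0  5  4 ]
R4 <- R4 - (3/4)*R2:  [     0      0  -33/2  -15/4 ]
R4 <- R4 - (-33/10)*R3:  [      0       0       0  189/20 ]
Multipliers (in order of application): m_{21} = 0, m_{31} = 0, m_{41} = -5/4, m_{32} = 1, m_{42} = 3/4, m_{43} = -33/10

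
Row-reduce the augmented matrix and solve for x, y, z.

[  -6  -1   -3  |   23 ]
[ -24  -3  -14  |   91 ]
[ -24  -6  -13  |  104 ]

Forward elimination on [A|b]:
R2 <- R2 - (4)*R1:  [  0   1  -2  -1 ]
R3 <- R3 - (4)*R1:  [  0  -2  -1  12 ]
R3 <- R3 - (-2)*R2:  [  0   0  -5  10 ]
Row echelon form:
[ -6  -1  -3  |  23 ]
[  0   1  -2  |  -1 ]
[  0   0  -5  |  10 ]
Back-substitution:
z = (10) / -5 = -2
y = (-1 - (-2)*(-2)) / 1 = -5
x = (23 - (-1)*(-5) - (-3)*(-2)) / -6 = -2

(-2, -5, -2)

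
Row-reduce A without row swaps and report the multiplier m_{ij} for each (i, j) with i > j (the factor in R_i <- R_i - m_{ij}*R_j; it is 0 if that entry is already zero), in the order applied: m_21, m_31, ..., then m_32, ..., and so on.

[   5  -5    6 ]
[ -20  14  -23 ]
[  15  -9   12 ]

Forward elimination:
R2 <- R2 - (-4)*R1:  [  0  -6   1 ]
R3 <- R3 - (3)*R1:  [  0   6  -6 ]
R3 <- R3 - (-1)*R2:  [  0   0  -5 ]
Multipliers (in order of application): m_{21} = -4, m_{31} = 3, m_{32} = -1

multipliers: -4, 3, -1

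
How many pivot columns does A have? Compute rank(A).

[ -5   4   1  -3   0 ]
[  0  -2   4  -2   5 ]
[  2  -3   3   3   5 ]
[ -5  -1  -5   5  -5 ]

Row reduction:
R3 <- R3 - (-2/5)*R1:  [    0  -7/5  17/5   9/5     5 ]
R4 <- R4 - (1)*R1:  [  0  -5  -6   8  -5 ]
R3 <- R3 - (7/10)*R2:  [    0     0   3/5  16/5   3/2 ]
R4 <- R4 - (5/2)*R2:  [     0      0    -16     13  -35/2 ]
R4 <- R4 - (-80/3)*R3:  [     0      0      0  295/3   45/2 ]
Row echelon form:
[ -5   4    1     -3     0 ]
[  0  -2    4     -2     5 ]
[  0   0  3/5   16/5   3/2 ]
[  0   0    0  295/3  45/2 ]
Nonzero rows / pivot columns: 4

rank(A) = 4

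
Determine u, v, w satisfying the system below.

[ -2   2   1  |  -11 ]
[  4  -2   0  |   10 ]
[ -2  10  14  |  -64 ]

(0, -5, -1)

Forward elimination on [A|b]:
R2 <- R2 - (-2)*R1:  [   0    2    2  -12 ]
R3 <- R3 - (1)*R1:  [   0    8   13  -53 ]
R3 <- R3 - (4)*R2:  [  0   0   5  -5 ]
Row echelon form:
[ -2  2  1  |  -11 ]
[  0  2  2  |  -12 ]
[  0  0  5  |   -5 ]
Back-substitution:
w = (-5) / 5 = -1
v = (-12 - (2)*(-1)) / 2 = -5
u = (-11 - (2)*(-5) - (1)*(-1)) / -2 = 0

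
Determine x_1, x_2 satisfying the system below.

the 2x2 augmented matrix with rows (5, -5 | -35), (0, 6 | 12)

(-5, 2)

Forward elimination on [A|b]:
Row echelon form:
[ 5  -5  |  -35 ]
[ 0   6  |   12 ]
Back-substitution:
x_2 = (12) / 6 = 2
x_1 = (-35 - (-5)*(2)) / 5 = -5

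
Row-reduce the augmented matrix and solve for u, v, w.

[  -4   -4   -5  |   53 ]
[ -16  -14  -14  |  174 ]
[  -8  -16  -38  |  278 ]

(-3, -4, -5)

Forward elimination on [A|b]:
R2 <- R2 - (4)*R1:  [   0    2    6  -38 ]
R3 <- R3 - (2)*R1:  [   0   -8  -28  172 ]
R3 <- R3 - (-4)*R2:  [  0   0  -4  20 ]
Row echelon form:
[ -4  -4  -5  |   53 ]
[  0   2   6  |  -38 ]
[  0   0  -4  |   20 ]
Back-substitution:
w = (20) / -4 = -5
v = (-38 - (6)*(-5)) / 2 = -4
u = (53 - (-4)*(-4) - (-5)*(-5)) / -4 = -3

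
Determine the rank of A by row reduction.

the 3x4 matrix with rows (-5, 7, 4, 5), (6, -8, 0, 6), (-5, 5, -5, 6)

Row reduction:
R2 <- R2 - (-6/5)*R1:  [    0   2/5  24/5    12 ]
R3 <- R3 - (1)*R1:  [  0  -2  -9   1 ]
R3 <- R3 - (-5)*R2:  [  0   0  15  61 ]
Row echelon form:
[ -5    7     4   5 ]
[  0  2/5  24/5  12 ]
[  0    0    15  61 ]
Nonzero rows / pivot columns: 3

rank(A) = 3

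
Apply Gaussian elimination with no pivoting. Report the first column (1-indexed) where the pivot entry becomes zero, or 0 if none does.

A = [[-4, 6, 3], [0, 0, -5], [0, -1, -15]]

Naive forward elimination:
Matrix at this point:
[ -4   6    3 ]
[  0   0   -5 ]
[  0  -1  -15 ]
Pivot entry (2,2) is zero but row 3 has -1 in column 2 -> naive elimination stops; a row interchange (e.g. R2 <-> R3) would be required here.

first zero-pivot column = 2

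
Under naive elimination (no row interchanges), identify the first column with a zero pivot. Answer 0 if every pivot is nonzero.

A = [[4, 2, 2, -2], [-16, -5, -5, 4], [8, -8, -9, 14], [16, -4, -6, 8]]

Naive forward elimination:
R2 <- R2 - (-4)*R1:  [  0   3   3  -4 ]
R3 <- R3 - (2)*R1:  [   0  -12  -13   18 ]
R4 <- R4 - (4)*R1:  [   0  -12  -14   16 ]
R3 <- R3 - (-4)*R2:  [  0   0  -1   2 ]
R4 <- R4 - (-4)*R2:  [  0   0  -2   0 ]
R4 <- R4 - (2)*R3:  [  0   0   0  -4 ]
All pivots nonzero; naive elimination completes without hitting a zero pivot.

first zero-pivot column = 0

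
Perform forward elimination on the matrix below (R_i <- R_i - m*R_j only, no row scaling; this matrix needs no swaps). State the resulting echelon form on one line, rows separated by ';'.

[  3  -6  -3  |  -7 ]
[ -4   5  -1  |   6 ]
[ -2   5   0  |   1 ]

Forward elimination:
R2 <- R2 - (-4/3)*R1:  [     0     -3     -5  -10/3 ]
R3 <- R3 - (-2/3)*R1:  [     0      1     -2  -11/3 ]
R3 <- R3 - (-1/3)*R2:  [     0      0  -11/3  -43/9 ]
Row echelon form:
[ 3  -6     -3  |     -7 ]
[ 0  -3     -5  |  -10/3 ]
[ 0   0  -11/3  |  -43/9 ]

REF = [3 -6 -3 -7; 0 -3 -5 -10/3; 0 0 -11/3 -43/9]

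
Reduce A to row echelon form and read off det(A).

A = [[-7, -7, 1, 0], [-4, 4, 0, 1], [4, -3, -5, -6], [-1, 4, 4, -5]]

Forward elimination:
R2 <- R2 - (4/7)*R1:  [    0     8  -4/7     1 ]
R3 <- R3 - (-4/7)*R1:  [     0     -7  -31/7     -6 ]
R4 <- R4 - (1/7)*R1:  [    0     5  27/7    -5 ]
R3 <- R3 - (-7/8)*R2:  [      0       0  -69/14   -41/8 ]
R4 <- R4 - (5/8)*R2:  [     0      0  59/14  -45/8 ]
R4 <- R4 - (-59/69)*R3:  [         0          0          0  -1381/138 ]
Upper-triangular form:
[ -7  -7       1          0 ]
[  0   8    -4/7          1 ]
[  0   0  -69/14      -41/8 ]
[  0   0       0  -1381/138 ]
det(A) = (-1)^0 * (-7) * (8) * (-69/14) * (-1381/138) = -2762  (0 row swaps -> sign +1)

det(A) = -2762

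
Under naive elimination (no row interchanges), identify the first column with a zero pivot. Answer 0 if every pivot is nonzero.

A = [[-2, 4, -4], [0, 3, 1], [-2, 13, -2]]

Naive forward elimination:
R3 <- R3 - (1)*R1:  [ 0  9  2 ]
R3 <- R3 - (3)*R2:  [  0   0  -1 ]
All pivots nonzero; naive elimination completes without hitting a zero pivot.

first zero-pivot column = 0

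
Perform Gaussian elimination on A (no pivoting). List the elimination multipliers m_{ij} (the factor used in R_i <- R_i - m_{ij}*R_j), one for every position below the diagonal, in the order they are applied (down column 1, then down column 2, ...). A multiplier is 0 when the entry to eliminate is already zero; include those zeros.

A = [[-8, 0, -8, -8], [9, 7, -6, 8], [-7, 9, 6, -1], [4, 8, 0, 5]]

multipliers: -9/8, 7/8, -1/2, 9/7, 8/7, 46/113

Forward elimination:
R2 <- R2 - (-9/8)*R1:  [   0    7  -15   -1 ]
R3 <- R3 - (7/8)*R1:  [  0   9  13   6 ]
R4 <- R4 - (-1/2)*R1:  [  0   8  -4   1 ]
R3 <- R3 - (9/7)*R2:  [     0      0  226/7   51/7 ]
R4 <- R4 - (8/7)*R2:  [    0     0  92/7  15/7 ]
R4 <- R4 - (46/113)*R3:  [       0        0        0  -93/113 ]
Multipliers (in order of application): m_{21} = -9/8, m_{31} = 7/8, m_{41} = -1/2, m_{32} = 9/7, m_{42} = 8/7, m_{43} = 46/113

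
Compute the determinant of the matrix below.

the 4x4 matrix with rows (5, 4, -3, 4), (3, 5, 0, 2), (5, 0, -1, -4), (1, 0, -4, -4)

det(A) = -624

Forward elimination:
R2 <- R2 - (3/5)*R1:  [    0  13/5   9/5  -2/5 ]
R3 <- R3 - (1)*R1:  [  0  -4   2  -8 ]
R4 <- R4 - (1/5)*R1:  [     0   -4/5  -17/5  -24/5 ]
R3 <- R3 - (-20/13)*R2:  [       0        0    62/13  -112/13 ]
R4 <- R4 - (-4/13)*R2:  [      0       0  -37/13  -64/13 ]
R4 <- R4 - (-37/62)*R3:  [       0        0        0  -312/31 ]
Upper-triangular form:
[ 5     4     -3        4 ]
[ 0  13/5    9/5     -2/5 ]
[ 0     0  62/13  -112/13 ]
[ 0     0      0  -312/31 ]
det(A) = (-1)^0 * (5) * (13/5) * (62/13) * (-312/31) = -624  (0 row swaps -> sign +1)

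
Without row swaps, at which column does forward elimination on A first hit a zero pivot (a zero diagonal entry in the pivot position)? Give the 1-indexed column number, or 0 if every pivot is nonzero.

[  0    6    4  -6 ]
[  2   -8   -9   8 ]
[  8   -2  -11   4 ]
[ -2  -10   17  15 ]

first zero-pivot column = 1

Naive forward elimination:
Pivot entry (1,1) is zero but row 2 has 2 in column 1 -> naive elimination stops; a row interchange (e.g. R1 <-> R2) would be required here.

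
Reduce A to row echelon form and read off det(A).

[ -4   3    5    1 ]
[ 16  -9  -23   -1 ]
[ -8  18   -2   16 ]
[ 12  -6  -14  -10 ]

Forward elimination:
R2 <- R2 - (-4)*R1:  [  0   3  -3   3 ]
R3 <- R3 - (2)*R1:  [   0   12  -12   14 ]
R4 <- R4 - (-3)*R1:  [  0   3   1  -7 ]
R3 <- R3 - (4)*R2:  [ 0  0  0  2 ]
R4 <- R4 - (1)*R2:  [   0    0    4  -10 ]
R3 <-> R4   (pivot in column 3 was zero)
[ -4  3   5    1 ]
[  0  3  -3    3 ]
[  0  0   4  -10 ]
[  0  0   0    2 ]
Upper-triangular form:
[ -4  3   5    1 ]
[  0  3  -3    3 ]
[  0  0   4  -10 ]
[  0  0   0    2 ]
det(A) = (-1)^1 * (-4) * (3) * (4) * (2) = 96  (1 row swap -> sign -1)

det(A) = 96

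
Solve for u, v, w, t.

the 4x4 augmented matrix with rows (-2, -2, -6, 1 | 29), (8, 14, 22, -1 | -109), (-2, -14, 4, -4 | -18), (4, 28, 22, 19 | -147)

(-2, 1, -5, -3)

Forward elimination on [A|b]:
R2 <- R2 - (-4)*R1:  [  0   6  -2   3   7 ]
R3 <- R3 - (1)*R1:  [   0  -12   10   -5  -47 ]
R4 <- R4 - (-2)*R1:  [   0   24   10   21  -89 ]
R3 <- R3 - (-2)*R2:  [   0    0    6    1  -33 ]
R4 <- R4 - (4)*R2:  [    0     0    18     9  -117 ]
R4 <- R4 - (3)*R3:  [   0    0    0    6  -18 ]
Row echelon form:
[ -2  -2  -6  1  |   29 ]
[  0   6  -2  3  |    7 ]
[  0   0   6  1  |  -33 ]
[  0   0   0  6  |  -18 ]
Back-substitution:
t = (-18) / 6 = -3
w = (-33 - (1)*(-3)) / 6 = -5
v = (7 - (-2)*(-5) - (3)*(-3)) / 6 = 1
u = (29 - (-2)*(1) - (-6)*(-5) - (1)*(-3)) / -2 = -2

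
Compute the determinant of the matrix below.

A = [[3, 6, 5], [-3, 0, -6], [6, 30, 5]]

Forward elimination:
R2 <- R2 - (-1)*R1:  [  0   6  -1 ]
R3 <- R3 - (2)*R1:  [  0  18  -5 ]
R3 <- R3 - (3)*R2:  [  0   0  -2 ]
Upper-triangular form:
[ 3  6   5 ]
[ 0  6  -1 ]
[ 0  0  -2 ]
det(A) = (-1)^0 * (3) * (6) * (-2) = -36  (0 row swaps -> sign +1)

det(A) = -36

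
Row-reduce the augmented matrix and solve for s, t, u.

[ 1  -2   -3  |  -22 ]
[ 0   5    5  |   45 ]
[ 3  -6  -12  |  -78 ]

Forward elimination on [A|b]:
R3 <- R3 - (3)*R1:  [   0    0   -3  -12 ]
Row echelon form:
[ 1  -2  -3  |  -22 ]
[ 0   5   5  |   45 ]
[ 0   0  -3  |  -12 ]
Back-substitution:
u = (-12) / -3 = 4
t = (45 - (5)*(4)) / 5 = 5
s = (-22 - (-2)*(5) - (-3)*(4)) / 1 = 0

(0, 5, 4)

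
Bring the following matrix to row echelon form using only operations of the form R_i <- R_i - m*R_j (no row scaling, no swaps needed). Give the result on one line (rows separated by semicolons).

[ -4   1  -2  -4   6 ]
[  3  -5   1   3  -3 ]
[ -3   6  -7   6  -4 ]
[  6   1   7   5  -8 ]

REF = [-4 1 -2 -4 6; 0 -17/4 -1/2 0 3/2; 0 0 -104/17 9 -113/17; 0 0 0 463/104 -223/104]

Forward elimination:
R2 <- R2 - (-3/4)*R1:  [     0  -17/4   -1/2      0    3/2 ]
R3 <- R3 - (3/4)*R1:  [     0   21/4  -11/2      9  -17/2 ]
R4 <- R4 - (-3/2)*R1:  [   0  5/2    4   -1    1 ]
R3 <- R3 - (-21/17)*R2:  [       0        0  -104/17        9  -113/17 ]
R4 <- R4 - (-10/17)*R2:  [     0      0  63/17     -1  32/17 ]
R4 <- R4 - (-63/104)*R3:  [        0         0         0   463/104  -223/104 ]
Row echelon form:
[ -4      1       -2       -4         6 ]
[  0  -17/4     -1/2        0       3/2 ]
[  0      0  -104/17        9   -113/17 ]
[  0      0        0  463/104  -223/104 ]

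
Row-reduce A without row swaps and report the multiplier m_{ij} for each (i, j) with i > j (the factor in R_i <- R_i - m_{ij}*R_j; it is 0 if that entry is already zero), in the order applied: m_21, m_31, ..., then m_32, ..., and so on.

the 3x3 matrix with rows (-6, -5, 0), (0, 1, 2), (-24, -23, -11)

multipliers: 0, 4, -3

Forward elimination:
R2: entry in column 1 is already 0 -> m_{21} = 0 (no row operation needed)
R3 <- R3 - (4)*R1:  [   0   -3  -11 ]
R3 <- R3 - (-3)*R2:  [  0   0  -5 ]
Multipliers (in order of application): m_{21} = 0, m_{31} = 4, m_{32} = -3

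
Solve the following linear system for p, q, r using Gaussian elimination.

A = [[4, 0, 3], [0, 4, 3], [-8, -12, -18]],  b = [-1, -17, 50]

Forward elimination on [A|b]:
R3 <- R3 - (-2)*R1:  [   0  -12  -12   48 ]
R3 <- R3 - (-3)*R2:  [  0   0  -3  -3 ]
Row echelon form:
[ 4  0   3  |   -1 ]
[ 0  4   3  |  -17 ]
[ 0  0  -3  |   -3 ]
Back-substitution:
r = (-3) / -3 = 1
q = (-17 - (3)*(1)) / 4 = -5
p = (-1 - (3)*(1)) / 4 = -1

(-1, -5, 1)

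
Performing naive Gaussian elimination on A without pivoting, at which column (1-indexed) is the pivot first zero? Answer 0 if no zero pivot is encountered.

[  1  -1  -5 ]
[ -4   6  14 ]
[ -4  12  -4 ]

first zero-pivot column = 3

Naive forward elimination:
R2 <- R2 - (-4)*R1:  [  0   2  -6 ]
R3 <- R3 - (-4)*R1:  [   0    8  -24 ]
R3 <- R3 - (4)*R2:  [ 0  0  0 ]
Matrix at this point:
[ 1  -1  -5 ]
[ 0   2  -6 ]
[ 0   0   0 ]
Pivot entry (3,3) in the last row is zero and there are no rows below to swap with -> zero pivot in column 3 (A is singular).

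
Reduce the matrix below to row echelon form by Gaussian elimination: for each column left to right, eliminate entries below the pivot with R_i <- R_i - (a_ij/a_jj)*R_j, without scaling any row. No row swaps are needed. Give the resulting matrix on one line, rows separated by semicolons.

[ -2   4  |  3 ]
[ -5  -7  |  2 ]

Forward elimination:
R2 <- R2 - (5/2)*R1:  [     0    -17  -11/2 ]
Row echelon form:
[ -2    4  |      3 ]
[  0  -17  |  -11/2 ]

REF = [-2 4 3; 0 -17 -11/2]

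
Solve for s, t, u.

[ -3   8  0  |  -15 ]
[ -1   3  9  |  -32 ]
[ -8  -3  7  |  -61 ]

Forward elimination on [A|b]:
R2 <- R2 - (1/3)*R1:  [   0  1/3    9  -27 ]
R3 <- R3 - (8/3)*R1:  [     0  -73/3      7    -21 ]
R3 <- R3 - (-73)*R2:  [     0      0    664  -1992 ]
Row echelon form:
[ -3    8    0  |    -15 ]
[  0  1/3    9  |    -27 ]
[  0    0  664  |  -1992 ]
Back-substitution:
u = (-1992) / 664 = -3
t = (-27 - (9)*(-3)) / (1/3) = 0
s = (-15 - (8)*(0)) / -3 = 5

(5, 0, -3)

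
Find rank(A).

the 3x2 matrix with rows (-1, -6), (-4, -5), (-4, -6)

rank(A) = 2

Row reduction:
R2 <- R2 - (4)*R1:  [  0  19 ]
R3 <- R3 - (4)*R1:  [  0  18 ]
R3 <- R3 - (18/19)*R2:  [ 0  0 ]
Row echelon form:
[ -1  -6 ]
[  0  19 ]
[  0   0 ]
Nonzero rows / pivot columns: 2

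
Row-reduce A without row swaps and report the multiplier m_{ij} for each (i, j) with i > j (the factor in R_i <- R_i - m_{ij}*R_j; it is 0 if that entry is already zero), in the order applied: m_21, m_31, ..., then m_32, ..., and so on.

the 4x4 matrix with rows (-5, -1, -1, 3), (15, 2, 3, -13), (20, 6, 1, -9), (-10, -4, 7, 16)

Forward elimination:
R2 <- R2 - (-3)*R1:  [  0  -1   0  -4 ]
R3 <- R3 - (-4)*R1:  [  0   2  -3   3 ]
R4 <- R4 - (2)*R1:  [  0  -2   9  10 ]
R3 <- R3 - (-2)*R2:  [  0   0  -3  -5 ]
R4 <- R4 - (2)*R2:  [  0   0   9  18 ]
R4 <- R4 - (-3)*R3:  [ 0  0  0  3 ]
Multipliers (in order of application): m_{21} = -3, m_{31} = -4, m_{41} = 2, m_{32} = -2, m_{42} = 2, m_{43} = -3

multipliers: -3, -4, 2, -2, 2, -3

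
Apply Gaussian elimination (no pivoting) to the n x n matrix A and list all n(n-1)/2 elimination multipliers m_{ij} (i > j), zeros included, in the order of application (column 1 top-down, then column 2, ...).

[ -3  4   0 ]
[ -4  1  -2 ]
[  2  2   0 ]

Forward elimination:
R2 <- R2 - (4/3)*R1:  [     0  -13/3     -2 ]
R3 <- R3 - (-2/3)*R1:  [    0  14/3     0 ]
R3 <- R3 - (-14/13)*R2:  [      0       0  -28/13 ]
Multipliers (in order of application): m_{21} = 4/3, m_{31} = -2/3, m_{32} = -14/13

multipliers: 4/3, -2/3, -14/13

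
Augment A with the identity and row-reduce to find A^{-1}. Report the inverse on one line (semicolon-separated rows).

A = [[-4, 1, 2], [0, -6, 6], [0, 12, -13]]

inverse = [-1/4 -37/24 -3/4; 0 -13/6 -1; 0 -2 -1]

Gauss-Jordan on [A | I]:
R1 <- (1/-4)*R1:  [    1  -1/4  -1/2  |  -1/4     0     0 ]
R2 <- (1/-6)*R2:  [    0     1    -1  |     0  -1/6     0 ]
R1 <- R1 - (-1/4)*R2:  [     1      0   -3/4  |   -1/4  -1/24      0 ]
R3 <- R3 - (12)*R2:  [  0   0  -1  |   0   2   1 ]
R3 <- (1/-1)*R3:  [  0   0   1  |   0  -2  -1 ]
R1 <- R1 - (-3/4)*R3:  [      1       0       0  |    -1/4  -37/24    -3/4 ]
R2 <- R2 - (-1)*R3:  [     0      1      0  |      0  -13/6     -1 ]
Right block of [I | A^{-1}] is the inverse:
[ -1/4  -37/24  -3/4 ]
[    0   -13/6    -1 ]
[    0      -2    -1 ]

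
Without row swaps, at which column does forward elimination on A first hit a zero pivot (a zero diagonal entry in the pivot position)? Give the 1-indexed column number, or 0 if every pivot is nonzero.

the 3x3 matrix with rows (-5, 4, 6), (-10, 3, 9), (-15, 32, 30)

first zero-pivot column = 3

Naive forward elimination:
R2 <- R2 - (2)*R1:  [  0  -5  -3 ]
R3 <- R3 - (3)*R1:  [  0  20  12 ]
R3 <- R3 - (-4)*R2:  [ 0  0  0 ]
Matrix at this point:
[ -5   4   6 ]
[  0  -5  -3 ]
[  0   0   0 ]
Pivot entry (3,3) in the last row is zero and there are no rows below to swap with -> zero pivot in column 3 (A is singular).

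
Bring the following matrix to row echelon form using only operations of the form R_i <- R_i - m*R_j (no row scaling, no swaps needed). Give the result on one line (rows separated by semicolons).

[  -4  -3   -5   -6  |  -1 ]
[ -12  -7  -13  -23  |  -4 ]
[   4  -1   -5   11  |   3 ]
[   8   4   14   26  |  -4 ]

Forward elimination:
R2 <- R2 - (3)*R1:  [  0   2   2  -5  -1 ]
R3 <- R3 - (-1)*R1:  [   0   -4  -10    5    2 ]
R4 <- R4 - (-2)*R1:  [  0  -2   4  14  -6 ]
R3 <- R3 - (-2)*R2:  [  0   0  -6  -5   0 ]
R4 <- R4 - (-1)*R2:  [  0   0   6   9  -7 ]
R4 <- R4 - (-1)*R3:  [  0   0   0   4  -7 ]
Row echelon form:
[ -4  -3  -5  -6  |  -1 ]
[  0   2   2  -5  |  -1 ]
[  0   0  -6  -5  |   0 ]
[  0   0   0   4  |  -7 ]

REF = [-4 -3 -5 -6 -1; 0 2 2 -5 -1; 0 0 -6 -5 0; 0 0 0 4 -7]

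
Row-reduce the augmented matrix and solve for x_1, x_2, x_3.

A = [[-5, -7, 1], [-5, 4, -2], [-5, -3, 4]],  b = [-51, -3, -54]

(5, 3, -5)

Forward elimination on [A|b]:
R2 <- R2 - (1)*R1:  [  0  11  -3  48 ]
R3 <- R3 - (1)*R1:  [  0   4   3  -3 ]
R3 <- R3 - (4/11)*R2:  [       0        0    45/11  -225/11 ]
Row echelon form:
[ -5  -7      1  |      -51 ]
[  0  11     -3  |       48 ]
[  0   0  45/11  |  -225/11 ]
Back-substitution:
x_3 = (-225/11) / (45/11) = -5
x_2 = (48 - (-3)*(-5)) / 11 = 3
x_1 = (-51 - (-7)*(3) - (1)*(-5)) / -5 = 5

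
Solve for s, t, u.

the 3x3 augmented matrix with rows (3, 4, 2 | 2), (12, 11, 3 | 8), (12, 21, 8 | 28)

Forward elimination on [A|b]:
R2 <- R2 - (4)*R1:  [  0  -5  -5   0 ]
R3 <- R3 - (4)*R1:  [  0   5   0  20 ]
R3 <- R3 - (-1)*R2:  [  0   0  -5  20 ]
Row echelon form:
[ 3   4   2  |   2 ]
[ 0  -5  -5  |   0 ]
[ 0   0  -5  |  20 ]
Back-substitution:
u = (20) / -5 = -4
t = (0 - (-5)*(-4)) / -5 = 4
s = (2 - (4)*(4) - (2)*(-4)) / 3 = -2

(-2, 4, -4)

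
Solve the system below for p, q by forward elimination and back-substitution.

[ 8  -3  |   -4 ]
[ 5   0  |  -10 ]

(-2, -4)

Forward elimination on [A|b]:
R2 <- R2 - (5/8)*R1:  [     0   15/8  -15/2 ]
Row echelon form:
[ 8    -3  |     -4 ]
[ 0  15/8  |  -15/2 ]
Back-substitution:
q = (-15/2) / (15/8) = -4
p = (-4 - (-3)*(-4)) / 8 = -2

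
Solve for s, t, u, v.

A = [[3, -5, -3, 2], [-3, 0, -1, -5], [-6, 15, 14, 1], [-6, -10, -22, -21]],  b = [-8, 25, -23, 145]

Forward elimination on [A|b]:
R2 <- R2 - (-1)*R1:  [  0  -5  -4  -3  17 ]
R3 <- R3 - (-2)*R1:  [   0    5    8    5  -39 ]
R4 <- R4 - (-2)*R1:  [   0  -20  -28  -17  129 ]
R3 <- R3 - (-1)*R2:  [   0    0    4    2  -22 ]
R4 <- R4 - (4)*R2:  [   0    0  -12   -5   61 ]
R4 <- R4 - (-3)*R3:  [  0   0   0   1  -5 ]
Row echelon form:
[ 3  -5  -3   2  |   -8 ]
[ 0  -5  -4  -3  |   17 ]
[ 0   0   4   2  |  -22 ]
[ 0   0   0   1  |   -5 ]
Back-substitution:
v = (-5) / 1 = -5
u = (-22 - (2)*(-5)) / 4 = -3
t = (17 - (-4)*(-3) - (-3)*(-5)) / -5 = 2
s = (-8 - (-5)*(2) - (-3)*(-3) - (2)*(-5)) / 3 = 1

(1, 2, -3, -5)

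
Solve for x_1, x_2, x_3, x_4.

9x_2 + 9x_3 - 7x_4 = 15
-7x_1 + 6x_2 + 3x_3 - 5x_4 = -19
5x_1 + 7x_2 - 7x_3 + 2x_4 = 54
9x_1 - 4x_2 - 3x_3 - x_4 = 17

Forward elimination on [A|b]:
R1 <-> R2   (pivot in column 1 was zero)
[ -7   6   3  -5  -19 ]
[  0   9   9  -7   15 ]
[  5   7  -7   2   54 ]
[  9  -4  -3  -1   17 ]
R3 <- R3 - (-5/7)*R1:  [     0   79/7  -34/7  -11/7  283/7 ]
R4 <- R4 - (-9/7)*R1:  [     0   26/7    6/7  -52/7  -52/7 ]
R3 <- R3 - (79/63)*R2:  [      0       0  -113/7  454/63  454/21 ]
R4 <- R4 - (26/63)*R2:  [       0        0    -20/7  -286/63  -286/21 ]
R4 <- R4 - (20/113)*R3:  [          0           0           0  -5914/1017   -5914/339 ]
Row echelon form:
[ -7  6       3          -5  |        -19 ]
[  0  9       9          -7  |         15 ]
[  0  0  -113/7      454/63  |     454/21 ]
[  0  0       0  -5914/1017  |  -5914/339 ]
Back-substitution:
x_4 = (-5914/339) / (-5914/1017) = 3
x_3 = (454/21 - (454/63)*(3)) / (-113/7) = 0
x_2 = (15 - (9)*(0) - (-7)*(3)) / 9 = 4
x_1 = (-19 - (6)*(4) - (3)*(0) - (-5)*(3)) / -7 = 4

(4, 4, 0, 3)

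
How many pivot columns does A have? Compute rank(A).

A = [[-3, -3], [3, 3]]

rank(A) = 1

Row reduction:
R2 <- R2 - (-1)*R1:  [ 0  0 ]
Row echelon form:
[ -3  -3 ]
[  0   0 ]
Nonzero rows / pivot columns: 1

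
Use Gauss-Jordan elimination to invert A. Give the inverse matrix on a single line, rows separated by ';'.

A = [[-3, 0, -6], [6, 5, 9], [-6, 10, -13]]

Gauss-Jordan on [A | I]:
R1 <- (1/-3)*R1:  [    1     0     2  |  -1/3     0     0 ]
R2 <- R2 - (6)*R1:  [  0   5  -3  |   2   1   0 ]
R3 <- R3 - (-6)*R1:  [  0  10  -1  |  -2   0   1 ]
R2 <- (1/5)*R2:  [    0     1  -3/5  |   2/5   1/5     0 ]
R3 <- R3 - (10)*R2:  [  0   0   5  |  -6  -2   1 ]
R3 <- (1/5)*R3:  [    0     0     1  |  -6/5  -2/5   1/5 ]
R1 <- R1 - (2)*R3:  [     1      0      0  |  31/15    4/5   -2/5 ]
R2 <- R2 - (-3/5)*R3:  [     0      1      0  |  -8/25  -1/25   3/25 ]
Right block of [I | A^{-1}] is the inverse:
[ 31/15    4/5  -2/5 ]
[ -8/25  -1/25  3/25 ]
[  -6/5   -2/5   1/5 ]

inverse = [31/15 4/5 -2/5; -8/25 -1/25 3/25; -6/5 -2/5 1/5]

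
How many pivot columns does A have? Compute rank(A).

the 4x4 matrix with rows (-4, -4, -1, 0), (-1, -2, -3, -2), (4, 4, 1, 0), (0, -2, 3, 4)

rank(A) = 3

Row reduction:
R2 <- R2 - (1/4)*R1:  [     0     -1  -11/4     -2 ]
R3 <- R3 - (-1)*R1:  [ 0  0  0  0 ]
R4 <- R4 - (2)*R2:  [    0     0  17/2     8 ]
R3 <-> R4   (pivot in column 3 was zero)
[ -4  -4     -1   0 ]
[  0  -1  -11/4  -2 ]
[  0   0   17/2   8 ]
[  0   0      0   0 ]
Row echelon form:
[ -4  -4     -1   0 ]
[  0  -1  -11/4  -2 ]
[  0   0   17/2   8 ]
[  0   0      0   0 ]
Nonzero rows / pivot columns: 3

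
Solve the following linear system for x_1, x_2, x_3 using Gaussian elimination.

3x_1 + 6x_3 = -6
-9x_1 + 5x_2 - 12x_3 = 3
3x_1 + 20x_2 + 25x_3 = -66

Forward elimination on [A|b]:
R2 <- R2 - (-3)*R1:  [   0    5    6  -15 ]
R3 <- R3 - (1)*R1:  [   0   20   19  -60 ]
R3 <- R3 - (4)*R2:  [  0   0  -5   0 ]
Row echelon form:
[ 3  0   6  |   -6 ]
[ 0  5   6  |  -15 ]
[ 0  0  -5  |    0 ]
Back-substitution:
x_3 = (0) / -5 = 0
x_2 = (-15 - (6)*(0)) / 5 = -3
x_1 = (-6 - (6)*(0)) / 3 = -2

(-2, -3, 0)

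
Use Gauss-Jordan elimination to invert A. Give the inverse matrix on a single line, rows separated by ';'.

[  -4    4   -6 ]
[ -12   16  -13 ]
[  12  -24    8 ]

inverse = [23/10 -7/5 -11/20; 3/4 -1/2 -1/4; -6/5 3/5 1/5]

Gauss-Jordan on [A | I]:
R1 <- (1/-4)*R1:  [    1    -1   3/2  |  -1/4     0     0 ]
R2 <- R2 - (-12)*R1:  [  0   4   5  |  -3   1   0 ]
R3 <- R3 - (12)*R1:  [   0  -12  -10  |    3    0    1 ]
R2 <- (1/4)*R2:  [    0     1   5/4  |  -3/4   1/4     0 ]
R1 <- R1 - (-1)*R2:  [    1     0  11/4  |    -1   1/4     0 ]
R3 <- R3 - (-12)*R2:  [  0   0   5  |  -6   3   1 ]
R3 <- (1/5)*R3:  [    0     0     1  |  -6/5   3/5   1/5 ]
R1 <- R1 - (11/4)*R3:  [      1       0       0  |   23/10    -7/5  -11/20 ]
R2 <- R2 - (5/4)*R3:  [    0     1     0  |   3/4  -1/2  -1/4 ]
Right block of [I | A^{-1}] is the inverse:
[ 23/10  -7/5  -11/20 ]
[   3/4  -1/2    -1/4 ]
[  -6/5   3/5     1/5 ]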